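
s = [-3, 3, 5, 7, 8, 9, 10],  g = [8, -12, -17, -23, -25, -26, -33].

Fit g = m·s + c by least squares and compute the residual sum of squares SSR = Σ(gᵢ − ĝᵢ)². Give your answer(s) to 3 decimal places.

The normal equations are: 337·m + 39·c = -1070;  39·m + 7·c = -128.
(Σs·s = 337, Σs = 39, Σ1 = 7, Σs·g = -1070, Σg = -128.)
Determinant 337·7 − 39² = 838.
m = ((-1070)·7 − 39·(-128))/838 = -1249/419; c = (337·(-128) − 39·(-1070))/838 = -703/419.
Residuals: 308/419, -578/419, -175/419, -191/419, 220/419, 1050/419, -634/419; SSR = 4890/419.

SSR = 11.671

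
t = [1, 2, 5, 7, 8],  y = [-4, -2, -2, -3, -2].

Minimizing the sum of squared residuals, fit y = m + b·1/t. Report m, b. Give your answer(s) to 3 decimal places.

m = -1.913, b = -1.744

Sums needed: Σ1 = 5, Σ1/t = 551/280, Σ1/t·1/t = 103961/78400.
Moment sums: Σy = -13, Σ1/t·y = -851/140.
Normal equations: [[5, 551/280]; [551/280, 103961/78400]]·[m, b]ᵀ = [-13, -851/140]ᵀ.
det = 5·(103961/78400) − (551/280)² = 54051/19600.
m = ((-13)·(103961/78400) − (551/280)·(-851/140))/(54051/19600) = -137897/72068; b = (5·(-851/140) − (551/280)·(-13))/(54051/19600) = -31430/18017.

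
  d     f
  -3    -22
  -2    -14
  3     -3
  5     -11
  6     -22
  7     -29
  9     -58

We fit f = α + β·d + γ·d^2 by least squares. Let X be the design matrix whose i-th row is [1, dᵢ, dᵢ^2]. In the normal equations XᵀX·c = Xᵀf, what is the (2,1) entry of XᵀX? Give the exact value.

25

Row 2 ↔ basis d, column 1 ↔ basis 1, so (XᵀX)_{2,1} = Σᵢ d = (-3)·(1) + (-2)·(1) + (3)·(1) + (5)·(1) + (6)·(1) + (7)·(1) + (9)·(1) = 25.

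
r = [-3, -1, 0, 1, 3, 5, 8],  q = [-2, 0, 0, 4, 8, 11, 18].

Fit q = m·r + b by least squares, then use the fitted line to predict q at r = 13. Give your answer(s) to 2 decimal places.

Entries of MᵀM: Σr·r = 109, Σr = 13, Σ1 = 7.
And Σr·q = 233, Σq = 39.
Normal equations: [[109, 13]; [13, 7]]·[m, b]ᵀ = [233, 39]ᵀ.
Eliminating b: 7·(row 1) − 13·(row 2) gives 594·m = 7·233 − 13·39 = 1124, so m = 562/297.
Then b = (39 − 13·(562/297))/7 = 611/297.
At r = 13: q̂ = (562/297)·(13) + (611/297)·(1) = 2639/99.

q̂ = 26.66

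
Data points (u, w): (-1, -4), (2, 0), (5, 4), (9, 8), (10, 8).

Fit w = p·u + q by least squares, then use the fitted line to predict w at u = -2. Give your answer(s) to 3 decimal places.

Sums needed: Σu·u = 211, Σu = 25, Σ1 = 5.
For Aᵀw: Σu·w = 176, Σw = 16.
Determinant 211·5 − 25² = 430.
p = (176·5 − 25·16)/430 = 48/43; q = (211·16 − 25·176)/430 = -512/215.
At u = -2: ŵ = (48/43)·(-2) + (-512/215)·(1) = -992/215.

ŵ = -4.614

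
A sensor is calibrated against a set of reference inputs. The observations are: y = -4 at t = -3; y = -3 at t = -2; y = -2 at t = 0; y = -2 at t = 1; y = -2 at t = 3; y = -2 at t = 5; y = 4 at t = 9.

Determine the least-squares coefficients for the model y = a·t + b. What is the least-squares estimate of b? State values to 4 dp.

b = -2.5708

Entries of MᵀM: Σt·t = 129, Σt = 13, Σ1 = 7.
And Σt·y = 36, Σy = -11.
det = 129·7 − 13² = 734.
a = (36·7 − 13·(-11))/734 = 395/734; b = (129·(-11) − 13·36)/734 = -1887/734.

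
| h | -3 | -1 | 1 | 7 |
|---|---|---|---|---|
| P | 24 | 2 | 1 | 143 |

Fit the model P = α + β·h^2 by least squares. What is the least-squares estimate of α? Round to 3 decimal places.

The normal system MᵀM·[α, β]ᵀ = MᵀP is [[4, 60]; [60, 2484]]·[α, β]ᵀ = [170, 7226]ᵀ.
Δ = 4·2484 − 60² = 6336.
α = (170·2484 − 60·7226)/6336 = -235/132; β = (4·7226 − 60·170)/6336 = 1169/396.

α = -1.780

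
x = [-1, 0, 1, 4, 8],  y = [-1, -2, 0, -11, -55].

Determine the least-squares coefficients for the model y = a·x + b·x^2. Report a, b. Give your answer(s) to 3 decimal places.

a = 1.049, b = -0.988

With design matrix M, MᵀM = [[82, 576]; [576, 4354]] and Mᵀy = [-483, -3697]ᵀ.
Eliminating b: 4354·(row 1) − 576·(row 2) gives 25252·a = 4354·(-483) − 576·(-3697) = 26490, so a = 13245/12626.
Then b = ((-3697) − 576·(13245/12626))/4354 = -12473/12626.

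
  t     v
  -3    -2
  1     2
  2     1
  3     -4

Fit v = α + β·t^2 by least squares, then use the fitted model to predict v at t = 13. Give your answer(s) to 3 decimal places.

From the data, Σ1 = 4, Σt^2 = 23, Σt^2·t^2 = 179.
For Aᵀv: Σv = -3, Σt^2·v = -48.
Eliminating β: 179·(row 1) − 23·(row 2) gives 187·α = 179·(-3) − 23·(-48) = 567, so α = 567/187.
Then β = ((-48) − 23·(567/187))/179 = -123/187.
At t = 13: v̂ = (567/187)·(1) + (-123/187)·(169) = -20220/187.

v̂ = -108.128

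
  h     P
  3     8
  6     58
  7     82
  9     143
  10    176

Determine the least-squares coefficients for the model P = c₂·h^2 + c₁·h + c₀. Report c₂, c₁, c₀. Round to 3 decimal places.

With design matrix A, AᵀA = [[20339, 2315, 275]; [2315, 275, 35]; [275, 35, 5]] and AᵀP = [35361, 3993, 467]ᵀ.
Solving the 3×3 system (Gaussian elimination) gives c₂ = 11/6, c₁ = 3/10, c₀ = -143/15.

c₂ = 1.833, c₁ = 0.300, c₀ = -9.533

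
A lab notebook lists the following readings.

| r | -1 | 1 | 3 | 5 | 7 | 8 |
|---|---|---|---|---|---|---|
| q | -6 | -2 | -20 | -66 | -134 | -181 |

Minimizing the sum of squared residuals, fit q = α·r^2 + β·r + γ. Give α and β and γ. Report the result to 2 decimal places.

Setting ∂/∂α … = 0 gives: 7205·α + 1007·β + 149·γ = -19988;  1007·α + 149·β + 23·γ = -2772;  149·α + 23·β + 6·γ = -409.
(Σr^2·r^2 = 7205, Σr^2·r = 1007, Σr^2 = 149, Σr·r = 149, Σr = 23, Σ1 = 6, Σr^2·q = -19988, Σr·q = -2772, Σq = -409.)
Row-reducing yields α = -10987/3489, β = 9652/3489, γ = -663/1163.

α = -3.15, β = 2.77, γ = -0.57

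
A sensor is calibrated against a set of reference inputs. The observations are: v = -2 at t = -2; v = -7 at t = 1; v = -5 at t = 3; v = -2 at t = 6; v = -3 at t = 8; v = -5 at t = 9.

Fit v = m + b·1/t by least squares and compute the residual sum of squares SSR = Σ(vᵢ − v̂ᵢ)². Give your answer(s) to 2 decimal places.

SSR = 6.33

Normal-equation sums: Σ1 = 6, Σ1/t = 89/72, Σ1/t·1/t = 7345/5184.
Moment sums: Σv = -24, Σ1/t·v = -643/72.
Eliminating b: (7345/5184)·(row 1) − (89/72)·(row 2) gives (36149/5184)·m = (7345/5184)·(-24) − (89/72)·(-643/72) = -119053/5184, so m = -119053/36149.
Then b = ((-643/72) − (89/72)·(-119053/36149))/(7345/5184) = -123984/36149.
Residuals: -15237/36149, -10006/36149, -20364/36149, 67419/36149, 26104/36149, -47916/36149; SSR = 228766/36149.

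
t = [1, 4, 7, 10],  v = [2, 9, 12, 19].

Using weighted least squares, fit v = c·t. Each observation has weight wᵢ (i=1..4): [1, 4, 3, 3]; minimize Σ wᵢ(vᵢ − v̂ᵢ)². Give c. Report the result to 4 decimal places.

Normal-equation sums: Σwᵢ·t·t = 512.
Right-hand side: Σwᵢ·t·v = 968.
Normal equations: [[512]]·[c]ᵀ = [968]ᵀ.
Hence c = 968 / 512 ≈ 1.89062.

c = 1.8906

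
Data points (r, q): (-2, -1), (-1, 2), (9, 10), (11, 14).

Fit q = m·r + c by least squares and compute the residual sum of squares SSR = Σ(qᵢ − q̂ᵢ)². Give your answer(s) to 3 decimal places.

Sums needed: Σr·r = 207, Σr = 17, Σ1 = 4.
Moment sums: Σr·q = 244, Σq = 25.
MᵀM·[m, c]ᵀ = Mᵀq becomes [[207, 17]; [17, 4]]·[m, c]ᵀ = [244, 25]ᵀ.
det = 207·4 − 17² = 539.
m = (244·4 − 17·25)/539 = 551/539; c = (207·25 − 17·244)/539 = 1027/539.
Residuals: -464/539, 86/77, -596/539, 458/539; SSR = 2120/539.

SSR = 3.933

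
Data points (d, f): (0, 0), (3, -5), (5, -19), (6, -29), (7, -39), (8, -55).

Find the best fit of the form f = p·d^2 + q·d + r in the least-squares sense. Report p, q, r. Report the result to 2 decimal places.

p = -1.02, q = 1.38, r = -0.02

Entries of AᵀA: Σd^2·d^2 = 8499, Σd^2·d = 1223, Σd^2 = 183, Σd·d = 183, Σd = 29, Σ1 = 6.
For Aᵀf: Σd^2·f = -6995, Σd·f = -997, Σf = -147.
Row-reducing yields p = -31787/31152, q = 14279/10384, r = -383/15576.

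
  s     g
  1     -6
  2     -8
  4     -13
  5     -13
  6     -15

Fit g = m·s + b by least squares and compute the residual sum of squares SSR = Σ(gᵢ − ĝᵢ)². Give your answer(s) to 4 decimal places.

Setting ∂/∂m … = 0 gives: 82·m + 18·b = -229;  18·m + 5·b = -55.
(Σs·s = 82, Σs = 18, Σ1 = 5, Σs·g = -229, Σg = -55.)
Determinant 82·5 − 18² = 86.
m = ((-229)·5 − 18·(-55))/86 = -155/86; b = (82·(-55) − 18·(-229))/86 = -194/43.
Residuals: 27/86, 5/43, -55/43, 45/86, 14/43; SSR = 183/86.

SSR = 2.1279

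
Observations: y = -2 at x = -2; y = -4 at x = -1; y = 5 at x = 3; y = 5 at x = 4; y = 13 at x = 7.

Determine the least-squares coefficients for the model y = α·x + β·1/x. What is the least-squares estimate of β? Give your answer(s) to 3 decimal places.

β = 1.147

MᵀM·[α, β]ᵀ = Mᵀy reads: 79·α + 5·β = 134;  5·α + (10189/7056)·β = 821/84.
(Σx·x = 79, Σx·1/x = 5, Σ1/x·1/x = 10189/7056, Σx·y = 134, Σ1/x·y = 821/84.)
Eliminating β: (10189/7056)·(row 1) − 5·(row 2) gives (628531/7056)·α = (10189/7056)·134 − 5·(821/84) = 510253/3528, so α = 1020506/628531.
Then β = ((821/84) − 5·(1020506/628531))/(10189/7056) = 720636/628531.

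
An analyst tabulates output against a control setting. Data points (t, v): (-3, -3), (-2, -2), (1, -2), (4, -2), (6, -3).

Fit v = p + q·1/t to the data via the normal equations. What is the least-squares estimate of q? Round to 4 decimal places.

q = 0.2892

Entries of AᵀA: Σ1 = 5, Σ1/t = 7/12, Σ1/t·1/t = 209/144.
For Aᵀv: Σv = -12, Σ1/t·v = -1.
Normal equations: [[5, 7/12]; [7/12, 209/144]]·[p, q]ᵀ = [-12, -1]ᵀ.
det = 5·(209/144) − (7/12)² = 83/12.
p = ((-12)·(209/144) − (7/12)·(-1))/(83/12) = -202/83; q = (5·(-1) − (7/12)·(-12))/(83/12) = 24/83.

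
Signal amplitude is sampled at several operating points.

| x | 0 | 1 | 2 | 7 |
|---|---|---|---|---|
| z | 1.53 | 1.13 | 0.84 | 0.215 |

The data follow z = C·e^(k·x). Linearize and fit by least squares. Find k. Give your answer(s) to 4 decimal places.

Linearized form: ln z = k·x + ln C. From the 4 transformed points,
Over the data: Σx = 10.0000, Σ(x)² = 54.0000, Σln z = -1.1640, Σx·ln z = -10.9863.
Normal system: [[54.0000, 10.0000]; [10.0000, 4]]·[k, ln C]ᵀ = [-10.9863, -1.1640]ᵀ.
Slope k = (n·Σx·ln z − Σx·Σln z)/(n·Σ(x)² − (Σx)²) = (4·-10.9863 − 10.0000·-1.1640)/116.0000 = -0.27849; ln C = (Σln z − k·Σx)/n = 0.40524.

k = -0.2785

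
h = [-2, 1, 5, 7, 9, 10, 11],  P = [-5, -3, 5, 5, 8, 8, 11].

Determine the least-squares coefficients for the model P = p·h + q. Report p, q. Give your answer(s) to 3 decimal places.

p = 1.208, q = -2.932

From the data, Σh·h = 381, Σh = 41, Σ1 = 7.
Moment sums: Σh·P = 340, ΣP = 29.
So MᵀM·[p, q]ᵀ = MᵀP: [[381, 41]; [41, 7]]·[p, q]ᵀ = [340, 29]ᵀ.
Eliminating q: 7·(row 1) − 41·(row 2) gives 986·p = 7·340 − 41·29 = 1191, so p = 1191/986.
Then q = (29 − 41·(1191/986))/7 = -2891/986.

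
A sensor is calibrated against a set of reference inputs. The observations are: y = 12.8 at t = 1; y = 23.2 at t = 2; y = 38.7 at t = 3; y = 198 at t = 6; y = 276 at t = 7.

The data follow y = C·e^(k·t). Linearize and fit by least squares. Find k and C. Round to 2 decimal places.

Taking logs, ln y = k·t + ln C, so regress ln y on t.
AᵀA = [[99.0000, 19.0000]; [19.0000, 5]], rhs = [90.8777, 20.2581]ᵀ  (here Σt = 19.0000, Σ(t)² = 99.0000, Σln y = 20.2581, Σt·ln y = 90.8777).
Δ = 99.0000·5 − (19.0000)² = 134.0000; k = (90.8777·5 − 19.0000·20.2581)/134.0000 = 0.51854, ln C = (99.0000·20.2581 − 19.0000·90.8777)/134.0000 = 2.08117, so C = exp(2.08117) = 8.01382.

k = 0.52, C = 8.01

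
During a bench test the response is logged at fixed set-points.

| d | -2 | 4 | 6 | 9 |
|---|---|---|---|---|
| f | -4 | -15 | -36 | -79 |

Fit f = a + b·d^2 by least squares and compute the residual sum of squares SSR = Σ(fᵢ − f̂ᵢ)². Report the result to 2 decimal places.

With design matrix A, AᵀA = [[4, 137]; [137, 8129]] and Aᵀf = [-134, -7951]ᵀ.
Δ = 4·8129 − 137² = 13747.
a = ((-134)·8129 − 137·(-7951))/13747 = 1/13747; b = (4·(-7951) − 137·(-134))/13747 = -13446/13747.
Residuals: -1205/13747, 8930/13747, -10837/13747, 3112/13747; SSR = 15154/13747.

SSR = 1.10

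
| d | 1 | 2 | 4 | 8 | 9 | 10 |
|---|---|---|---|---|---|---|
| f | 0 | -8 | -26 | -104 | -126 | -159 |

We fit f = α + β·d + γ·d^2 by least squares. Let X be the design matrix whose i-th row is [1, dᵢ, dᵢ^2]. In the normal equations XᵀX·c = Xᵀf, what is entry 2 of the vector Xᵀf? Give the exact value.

Entry 2 ↔ basis d, so (Xᵀf)_{2} = Σᵢ (d)·fᵢ = (1)·(0) + (2)·(-8) + (4)·(-26) + (8)·(-104) + (9)·(-126) + (10)·(-159) = -3676.

-3676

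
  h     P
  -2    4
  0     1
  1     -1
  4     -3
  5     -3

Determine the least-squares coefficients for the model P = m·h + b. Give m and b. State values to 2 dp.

From the data, Σh·h = 46, Σh = 8, Σ1 = 5.
For XᵀP: Σh·P = -36, ΣP = -2.
Normal equations: [[46, 8]; [8, 5]]·[m, b]ᵀ = [-36, -2]ᵀ.
Eliminating b: 5·(row 1) − 8·(row 2) gives 166·m = 5·(-36) − 8·(-2) = -164, so m = -82/83.
Then b = ((-2) − 8·(-82/83))/5 = 98/83.

m = -0.99, b = 1.18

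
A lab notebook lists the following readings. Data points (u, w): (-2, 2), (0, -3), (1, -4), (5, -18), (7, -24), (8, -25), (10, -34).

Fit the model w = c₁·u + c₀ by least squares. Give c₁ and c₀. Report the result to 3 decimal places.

c₁ = -2.986, c₀ = -2.772

Sums needed: Σu·u = 243, Σu = 29, Σ1 = 7.
And Σu·w = -806, Σw = -106.
Normal equations: [[243, 29]; [29, 7]]·[c₁, c₀]ᵀ = [-806, -106]ᵀ.
det = 243·7 − 29² = 860.
c₁ = ((-806)·7 − 29·(-106))/860 = -642/215; c₀ = (243·(-106) − 29·(-806))/860 = -596/215.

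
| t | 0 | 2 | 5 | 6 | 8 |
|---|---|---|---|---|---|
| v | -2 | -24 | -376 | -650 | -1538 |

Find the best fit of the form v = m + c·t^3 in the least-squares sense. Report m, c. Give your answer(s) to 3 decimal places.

m = -1.033, c = -3.002

Entries of MᵀM: Σ1 = 5, Σt^3 = 861, Σt^3·t^3 = 324489.
Moment sums: Σv = -2590, Σt^3·v = -975048.
MᵀM·[m, c]ᵀ = Mᵀv becomes [[5, 861]; [861, 324489]]·[m, c]ᵀ = [-2590, -975048]ᵀ.
Determinant 5·324489 − 861² = 881124.
m = ((-2590)·324489 − 861·(-975048))/881124 = -151697/146854; c = (5·(-975048) − 861·(-2590))/881124 = -440875/146854.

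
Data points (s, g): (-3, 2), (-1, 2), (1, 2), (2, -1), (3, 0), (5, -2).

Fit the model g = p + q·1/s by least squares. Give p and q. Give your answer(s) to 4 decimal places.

Compute the Gram sums: Σ1 = 6, Σ1/s = 7/10, Σ1/s·1/s = 2261/900.
Right-hand side: Σg = 3, Σ1/s·g = -47/30.
Normal equations: [[6, 7/10]; [7/10, 2261/900]]·[p, q]ᵀ = [3, -47/30]ᵀ.
Determinant 6·(2261/900) − (7/10)² = 175/12.
p = (3·(2261/900) − (7/10)·(-47/30))/(175/12) = 74/125; q = (6·(-47/30) − (7/10)·3)/(175/12) = -138/175.

p = 0.5920, q = -0.7886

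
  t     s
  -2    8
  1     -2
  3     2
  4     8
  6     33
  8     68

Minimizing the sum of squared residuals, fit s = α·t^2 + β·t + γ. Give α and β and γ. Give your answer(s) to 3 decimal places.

α = 1.438, β = -2.725, γ = -2.577

Forming MᵀM = [[5746, 812, 130]; [812, 130, 20]; [130, 20, 6]] and Mᵀs = [5716, 762, 117]ᵀ gives MᵀM·[α, β, γ]ᵀ = Mᵀs.
Inverting the 3×3 Gram matrix, [α, β, γ]ᵀ = [90899/63204, -43060/15801, -54289/21068]ᵀ.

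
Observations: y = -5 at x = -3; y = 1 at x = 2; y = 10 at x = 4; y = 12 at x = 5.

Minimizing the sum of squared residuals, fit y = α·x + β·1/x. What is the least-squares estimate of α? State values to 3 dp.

α = 2.875

Compute the Gram sums: Σx·x = 54, Σx·1/x = 4, Σ1/x·1/x = 1669/3600.
For Mᵀy: Σx·y = 117, Σ1/x·y = 106/15.
Δ = 54·(1669/3600) − 4² = 1807/200.
α = (117·(1669/3600) − 4·(106/15))/(1807/200) = 31171/10842; β = (54·(106/15) − 4·117)/(1807/200) = -17280/1807.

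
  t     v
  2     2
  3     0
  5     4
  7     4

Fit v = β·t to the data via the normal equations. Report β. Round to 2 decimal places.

With design matrix A, AᵀA = [[87]] and Aᵀv = [52]ᵀ.
Hence β = 52 / 87 ≈ 0.597701.

β = 0.60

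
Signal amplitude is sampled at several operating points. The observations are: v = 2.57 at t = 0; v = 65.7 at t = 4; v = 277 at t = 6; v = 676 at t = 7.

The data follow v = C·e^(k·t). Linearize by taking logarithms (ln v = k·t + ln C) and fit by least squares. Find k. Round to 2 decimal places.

k = 0.79

Taking logs, ln v = k·t + ln C, so regress ln v on t.
Over the data: Σt = 17.0000, Σ(t)² = 101.0000, Σln v = 17.2692, Σt·ln v = 96.0979.
Normal system: [[101.0000, 17.0000]; [17.0000, 4]]·[k, ln C]ᵀ = [96.0979, 17.2692]ᵀ.
Δ = 101.0000·4 − (17.0000)² = 115.0000; k = (96.0979·4 − 17.0000·17.2692)/115.0000 = 0.78969, ln C = (101.0000·17.2692 − 17.0000·96.0979)/115.0000 = 0.96111.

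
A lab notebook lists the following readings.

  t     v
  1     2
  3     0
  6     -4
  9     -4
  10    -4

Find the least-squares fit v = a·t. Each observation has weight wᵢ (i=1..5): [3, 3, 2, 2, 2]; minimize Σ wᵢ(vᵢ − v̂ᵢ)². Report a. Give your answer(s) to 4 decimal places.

AᵀWA·[a]ᵀ = AᵀWv reads: 464·a = -194.
a = (-194)/464 = -0.418103.

a = -0.4181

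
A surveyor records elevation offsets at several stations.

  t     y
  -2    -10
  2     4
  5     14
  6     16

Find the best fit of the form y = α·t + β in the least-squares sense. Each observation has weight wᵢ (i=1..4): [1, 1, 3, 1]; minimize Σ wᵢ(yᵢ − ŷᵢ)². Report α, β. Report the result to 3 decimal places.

Compute the Gram sums: Σwᵢ·t·t = 119, Σwᵢ·t = 21, Σwᵢ·1 = 6.
And Σwᵢ·t·y = 334, Σwᵢ·y = 52.
AᵀWA·[α, β]ᵀ = AᵀWy becomes [[119, 21]; [21, 6]]·[α, β]ᵀ = [334, 52]ᵀ.
det = 119·6 − 21² = 273.
α = (334·6 − 21·52)/273 = 304/91; β = (119·52 − 21·334)/273 = -118/39.

α = 3.341, β = -3.026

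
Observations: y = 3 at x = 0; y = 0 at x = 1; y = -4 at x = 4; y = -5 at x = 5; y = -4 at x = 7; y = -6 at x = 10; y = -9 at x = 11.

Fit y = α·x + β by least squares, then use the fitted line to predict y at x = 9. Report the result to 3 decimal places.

ŷ = -6.689

Sums needed: Σx·x = 312, Σx = 38, Σ1 = 7.
Right-hand side: Σx·y = -228, Σy = -25.
Normal equations: [[312, 38]; [38, 7]]·[α, β]ᵀ = [-228, -25]ᵀ.
Eliminating β: 7·(row 1) − 38·(row 2) gives 740·α = 7·(-228) − 38·(-25) = -646, so α = -323/370.
Then β = ((-25) − 38·(-323/370))/7 = 216/185.
At x = 9: ŷ = (-323/370)·(9) + (216/185)·(1) = -495/74.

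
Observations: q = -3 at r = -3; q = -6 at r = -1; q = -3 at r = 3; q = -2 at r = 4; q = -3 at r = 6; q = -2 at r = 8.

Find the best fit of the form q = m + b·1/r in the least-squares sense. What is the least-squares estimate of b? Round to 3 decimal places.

b = 2.551

MᵀM·[m, b]ᵀ = Mᵀq reads: 6·m + (-11/24)·b = -19;  (-11/24)·m + (85/64)·b = 19/4.
(Σ1 = 6, Σ1/r = -11/24, Σ1/r·1/r = 85/64, Σq = -19, Σ1/r·q = 19/4.)
det = 6·(85/64) − (-11/24)² = 4469/576.
m = ((-19)·(85/64) − (-11/24)·(19/4))/(4469/576) = -13281/4469; b = (6·(19/4) − (-11/24)·(-19))/(4469/576) = 11400/4469.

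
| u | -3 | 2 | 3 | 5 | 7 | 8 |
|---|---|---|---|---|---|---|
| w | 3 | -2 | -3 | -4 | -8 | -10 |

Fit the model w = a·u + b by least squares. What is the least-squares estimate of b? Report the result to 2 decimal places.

Normal-equation sums: Σu·u = 160, Σu = 22, Σ1 = 6.
For Aᵀw: Σu·w = -178, Σw = -24.
Normal equations: [[160, 22]; [22, 6]]·[a, b]ᵀ = [-178, -24]ᵀ.
Eliminating b: 6·(row 1) − 22·(row 2) gives 476·a = 6·(-178) − 22·(-24) = -540, so a = -135/119.
Then b = ((-24) − 22·(-135/119))/6 = 19/119.

b = 0.16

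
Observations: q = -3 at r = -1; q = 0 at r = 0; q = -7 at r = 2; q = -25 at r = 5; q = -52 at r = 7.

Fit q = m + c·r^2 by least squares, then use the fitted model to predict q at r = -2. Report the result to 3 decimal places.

q̂ = -5.373

Setting ∂/∂m … = 0 gives: 5·m + 79·c = -87;  79·m + 3043·c = -3204.
Determinant 5·3043 − 79² = 8974.
m = ((-87)·3043 − 79·(-3204))/8974 = -11625/8974; c = (5·(-3204) − 79·(-87))/8974 = -9147/8974.
At r = -2: q̂ = (-11625/8974)·(1) + (-9147/8974)·(4) = -48213/8974.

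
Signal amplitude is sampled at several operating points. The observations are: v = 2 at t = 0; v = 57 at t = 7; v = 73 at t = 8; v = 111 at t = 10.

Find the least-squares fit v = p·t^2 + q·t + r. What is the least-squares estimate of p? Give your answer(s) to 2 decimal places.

p = 1.01

Entries of XᵀX: Σt^2·t^2 = 16497, Σt^2·t = 1855, Σt^2 = 213, Σt·t = 213, Σt = 25, Σ1 = 4.
For Xᵀv: Σt^2·v = 18565, Σt·v = 2093, Σv = 243.
XᵀX·[p, q, r]ᵀ = Xᵀv becomes [[16497, 1855, 213]; [1855, 213, 25]; [213, 25, 4]]·[p, q, r]ᵀ = [18565, 2093, 243]ᵀ.
Row-reducing yields p = 36939/36436, q = 27781/36436, r = 36427/18218.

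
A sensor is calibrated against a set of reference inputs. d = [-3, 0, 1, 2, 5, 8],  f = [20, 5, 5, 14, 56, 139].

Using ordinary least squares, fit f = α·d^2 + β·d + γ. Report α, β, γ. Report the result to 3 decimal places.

α = 2.041, β = 0.526, γ = 3.661

XᵀX·[α, β, γ]ᵀ = Xᵀf reads: 4819·α + 619·β + 103·γ = 10537;  619·α + 103·β + 13·γ = 1365;  103·α + 13·β + 6·γ = 239.
Solving the 3×3 system (Gaussian elimination) gives α = 21923/10743, β = 5656/10743, γ = 13110/3581.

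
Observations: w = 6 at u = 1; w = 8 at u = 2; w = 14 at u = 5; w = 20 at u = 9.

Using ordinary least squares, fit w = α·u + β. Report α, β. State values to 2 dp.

With design matrix A, AᵀA = [[111, 17]; [17, 4]] and Aᵀw = [272, 48]ᵀ.
Eliminating β: 4·(row 1) − 17·(row 2) gives 155·α = 4·272 − 17·48 = 272, so α = 272/155.
Then β = (48 − 17·(272/155))/4 = 704/155.

α = 1.75, β = 4.54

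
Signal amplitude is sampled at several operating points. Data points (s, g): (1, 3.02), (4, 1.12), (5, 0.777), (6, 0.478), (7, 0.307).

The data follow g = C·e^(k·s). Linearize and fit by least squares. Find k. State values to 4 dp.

Taking logs, ln g = k·s + ln C, so regress ln g on s.
Σs = 23.0000, Σ(s)² = 127.0000, Σln g = -0.9528, Σs·ln g = -12.3982.
Equations: 127.0000·k + 23.0000·ln C = -12.3982;  23.0000·k + 5·ln C = -0.9528.
Solving (det = 106.0000): k = -0.37809, ln C = 1.54864.

k = -0.3781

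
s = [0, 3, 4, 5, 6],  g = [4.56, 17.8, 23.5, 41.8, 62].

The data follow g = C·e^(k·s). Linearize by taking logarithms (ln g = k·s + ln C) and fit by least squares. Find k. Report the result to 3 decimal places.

Linearized form: ln g = k·s + ln C. From the 5 transformed points,
AᵀA = [[86.0000, 18.0000]; [18.0000, 5]], rhs = [64.6929, 15.4136]ᵀ  (here Σs = 18.0000, Σ(s)² = 86.0000, Σln g = 15.4136, Σs·ln g = 64.6929).
Slope k = (n·Σs·ln g − Σs·Σln g)/(n·Σ(s)² − (Σs)²) = (5·64.6929 − 18.0000·15.4136)/106.0000 = 0.43416; ln C = (Σln g − k·Σs)/n = 1.51975.

k = 0.434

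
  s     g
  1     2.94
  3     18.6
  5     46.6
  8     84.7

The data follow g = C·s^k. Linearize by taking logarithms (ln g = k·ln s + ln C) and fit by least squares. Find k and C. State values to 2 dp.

k = 1.64, C = 3.02

Let Y = ln g. Fitting Y = k·ln s + ln C by least squares:
Σln s = 4.7875, Σ(ln s)² = 8.1213, Σln g = 12.2823, Σln s·ln g = 18.6251.
Equations: 8.1213·k + 4.7875·ln C = 18.6251;  4.7875·k + 4·ln C = 12.2823.
Slope k = (n·Σln s·ln g − Σln s·Σln g)/(n·Σ(ln s)² − (Σln s)²) = (4·18.6251 − 4.7875·12.2823)/9.5652 = 1.64128; ln C = (Σln g − k·Σln s)/n = 1.10617, so C = exp(1.10617) = 3.02276.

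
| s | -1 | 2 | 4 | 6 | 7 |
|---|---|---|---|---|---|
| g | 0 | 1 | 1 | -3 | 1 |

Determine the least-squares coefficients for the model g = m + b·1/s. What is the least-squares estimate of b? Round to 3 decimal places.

b = 0.289

AᵀA·[m, b]ᵀ = Aᵀg reads: 5·m + (5/84)·b = 0;  (5/84)·m + (9601/7056)·b = 11/28.
Eliminating b: (9601/7056)·(row 1) − (5/84)·(row 2) gives (11995/1764)·m = (9601/7056)·0 − (5/84)·(11/28) = -55/2352, so m = -33/9596.
Then b = ((11/28) − (5/84)·(-33/9596))/(9601/7056) = 693/2399.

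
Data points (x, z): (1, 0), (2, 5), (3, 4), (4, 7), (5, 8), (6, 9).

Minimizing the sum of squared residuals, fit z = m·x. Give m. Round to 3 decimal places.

m = 1.582

With design matrix M, MᵀM = [[91]] and Mᵀz = [144]ᵀ.
Hence m = 144 / 91 ≈ 1.58242.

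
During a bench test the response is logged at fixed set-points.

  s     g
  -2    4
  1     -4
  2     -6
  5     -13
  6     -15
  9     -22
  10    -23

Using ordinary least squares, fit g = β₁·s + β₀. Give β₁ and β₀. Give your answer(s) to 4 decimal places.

β₁ = -2.2613, β₀ = -1.2714

Entries of AᵀA: Σs·s = 251, Σs = 31, Σ1 = 7.
And Σs·g = -607, Σg = -79.
AᵀA·[β₁, β₀]ᵀ = Aᵀg becomes [[251, 31]; [31, 7]]·[β₁, β₀]ᵀ = [-607, -79]ᵀ.
Determinant 251·7 − 31² = 796.
β₁ = ((-607)·7 − 31·(-79))/796 = -450/199; β₀ = (251·(-79) − 31·(-607))/796 = -253/199.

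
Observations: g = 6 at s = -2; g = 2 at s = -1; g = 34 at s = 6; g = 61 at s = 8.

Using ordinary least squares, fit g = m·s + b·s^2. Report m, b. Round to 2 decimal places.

Compute the Gram sums: Σs·s = 105, Σs·s^2 = 719, Σs^2·s^2 = 5409.
And Σs·g = 678, Σs^2·g = 5154.
XᵀX·[m, b]ᵀ = Xᵀg becomes [[105, 719]; [719, 5409]]·[m, b]ᵀ = [678, 5154]ᵀ.
Determinant 105·5409 − 719² = 50984.
m = (678·5409 − 719·5154)/50984 = -4803/6373; b = (105·5154 − 719·678)/50984 = 6711/6373.

m = -0.75, b = 1.05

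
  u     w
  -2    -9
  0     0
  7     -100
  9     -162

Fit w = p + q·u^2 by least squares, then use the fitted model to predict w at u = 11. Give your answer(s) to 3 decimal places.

MᵀM·[p, q]ᵀ = Mᵀw reads: 4·p + 134·q = -271;  134·p + 8978·q = -18058.
Eliminating q: 8978·(row 1) − 134·(row 2) gives 17956·p = 8978·(-271) − 134·(-18058) = -13266, so p = -99/134.
Then q = ((-18058) − 134·(-99/134))/8978 = -17959/8978.
At u = 11: ŵ = (-99/134)·(1) + (-17959/8978)·(121) = -1089836/4489.

ŵ = -242.779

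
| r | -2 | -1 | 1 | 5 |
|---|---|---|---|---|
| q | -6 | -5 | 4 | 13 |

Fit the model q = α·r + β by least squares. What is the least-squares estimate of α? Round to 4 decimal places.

With design matrix A, AᵀA = [[31, 3]; [3, 4]] and Aᵀq = [86, 6]ᵀ.
Δ = 31·4 − 3² = 115.
α = (86·4 − 3·6)/115 = 326/115; β = (31·6 − 3·86)/115 = -72/115.

α = 2.8348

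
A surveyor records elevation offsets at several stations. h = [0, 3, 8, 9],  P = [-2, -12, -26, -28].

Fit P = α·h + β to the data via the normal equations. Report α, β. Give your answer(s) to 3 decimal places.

α = -2.889, β = -2.556

Entries of MᵀM: Σh·h = 154, Σh = 20, Σ1 = 4.
For MᵀP: Σh·P = -496, ΣP = -68.
det = 154·4 − 20² = 216.
α = ((-496)·4 − 20·(-68))/216 = -26/9; β = (154·(-68) − 20·(-496))/216 = -23/9.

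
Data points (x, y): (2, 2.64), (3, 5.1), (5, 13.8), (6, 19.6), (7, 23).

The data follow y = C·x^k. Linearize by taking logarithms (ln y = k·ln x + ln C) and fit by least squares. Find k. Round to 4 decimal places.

Taking logs, ln y = k·ln x + ln C, so regress ln y on ln x.
Over the data: Σln x = 7.1389, Σ(ln x)² = 11.2747, Σln y = 11.3357, Σln x·ln y = 18.1199.
Normal system: [[11.2747, 7.1389]; [7.1389, 5]]·[k, ln C]ᵀ = [18.1199, 11.3357]ᵀ.
Δ = 11.2747·5 − (7.1389)² = 5.4099; k = (18.1199·5 − 7.1389·11.3357)/5.4099 = 1.78842, ln C = (11.2747·11.3357 − 7.1389·18.1199)/5.4099 = -0.28632.

k = 1.7884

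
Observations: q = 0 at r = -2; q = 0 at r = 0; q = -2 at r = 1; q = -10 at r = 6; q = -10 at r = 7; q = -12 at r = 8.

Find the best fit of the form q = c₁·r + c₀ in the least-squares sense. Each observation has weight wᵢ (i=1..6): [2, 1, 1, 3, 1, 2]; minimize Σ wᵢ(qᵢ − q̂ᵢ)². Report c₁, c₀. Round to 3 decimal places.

With design matrix M, MᵀWM = [[294, 38]; [38, 10]] and MᵀWq = [-444, -66]ᵀ.
Determinant 294·10 − 38² = 1496.
c₁ = ((-444)·10 − 38·(-66))/1496 = -483/374; c₀ = (294·(-66) − 38·(-444))/1496 = -633/374.

c₁ = -1.291, c₀ = -1.693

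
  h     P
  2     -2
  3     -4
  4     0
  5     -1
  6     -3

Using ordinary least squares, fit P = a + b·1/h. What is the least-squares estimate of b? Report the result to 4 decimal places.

b = -1.8809

Forming MᵀM = [[5, 29/20]; [29/20, 1769/3600]] and MᵀP = [-10, -91/30]ᵀ gives MᵀM·[a, b]ᵀ = MᵀP.
Eliminating b: (1769/3600)·(row 1) − (29/20)·(row 2) gives (319/900)·a = (1769/3600)·(-10) − (29/20)·(-91/30) = -116/225, so a = -16/11.
Then b = ((-91/30) − (29/20)·(-16/11))/(1769/3600) = -600/319.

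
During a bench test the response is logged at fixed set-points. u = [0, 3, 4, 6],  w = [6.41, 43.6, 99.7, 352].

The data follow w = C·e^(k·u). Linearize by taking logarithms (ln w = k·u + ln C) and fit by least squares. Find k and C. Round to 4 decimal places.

k = 0.6717, C = 6.3065

Taking logs, ln w = k·u + ln C, so regress ln w on u.
Σu = 13.0000, Σ(u)² = 61.0000, Σln w = 16.0987, Σu·ln w = 64.9156.
Equations: 61.0000·k + 13.0000·ln C = 64.9156;  13.0000·k + 4·ln C = 16.0987.
Solving (det = 75.0000): k = 0.67172, ln C = 1.84158, so C = exp(1.84158) = 6.30649.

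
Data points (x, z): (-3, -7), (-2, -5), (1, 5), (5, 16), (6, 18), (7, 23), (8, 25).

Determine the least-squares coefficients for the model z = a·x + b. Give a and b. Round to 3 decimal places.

From the data, Σx·x = 188, Σx = 22, Σ1 = 7.
Right-hand side: Σx·z = 585, Σz = 75.
So MᵀM·[a, b]ᵀ = Mᵀz: [[188, 22]; [22, 7]]·[a, b]ᵀ = [585, 75]ᵀ.
Δ = 188·7 − 22² = 832.
a = (585·7 − 22·75)/832 = 2445/832; b = (188·75 − 22·585)/832 = 615/416.

a = 2.939, b = 1.478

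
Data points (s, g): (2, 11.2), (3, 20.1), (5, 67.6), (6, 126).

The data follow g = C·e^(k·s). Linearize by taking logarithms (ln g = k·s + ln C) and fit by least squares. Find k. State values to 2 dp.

With ln gᵢ as the transformed response and sᵢ as the regressor:
XᵀX = [[74.0000, 16.0000]; [16.0000, 4]], rhs = [63.9197, 14.4665]ᵀ  (here Σs = 16.0000, Σ(s)² = 74.0000, Σln g = 14.4665, Σs·ln g = 63.9197).
Δ = 74.0000·4 − (16.0000)² = 40.0000; k = (63.9197·4 − 16.0000·14.4665)/40.0000 = 0.60536, ln C = (74.0000·14.4665 − 16.0000·63.9197)/40.0000 = 1.19518.

k = 0.61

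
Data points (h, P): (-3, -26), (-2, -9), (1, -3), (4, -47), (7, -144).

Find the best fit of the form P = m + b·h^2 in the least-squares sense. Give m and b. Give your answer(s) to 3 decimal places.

m = 0.996, b = -2.962

Normal-equation sums: Σ1 = 5, Σh^2 = 79, Σh^2·h^2 = 2755.
For MᵀP: ΣP = -229, Σh^2·P = -8081.
MᵀM·[m, b]ᵀ = MᵀP becomes [[5, 79]; [79, 2755]]·[m, b]ᵀ = [-229, -8081]ᵀ.
Determinant 5·2755 − 79² = 7534.
m = ((-229)·2755 − 79·(-8081))/7534 = 3752/3767; b = (5·(-8081) − 79·(-229))/7534 = -11157/3767.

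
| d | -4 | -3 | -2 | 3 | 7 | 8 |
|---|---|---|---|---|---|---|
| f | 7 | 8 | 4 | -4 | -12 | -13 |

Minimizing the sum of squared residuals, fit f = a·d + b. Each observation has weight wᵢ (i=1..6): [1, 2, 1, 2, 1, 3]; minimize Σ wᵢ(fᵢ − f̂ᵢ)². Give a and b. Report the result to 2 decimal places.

Normal-equation sums: Σwᵢ·d·d = 297, Σwᵢ·d = 25, Σwᵢ·1 = 10.
Right-hand side: Σwᵢ·d·f = -504, Σwᵢ·f = -32.
Determinant 297·10 − 25² = 2345.
a = ((-504)·10 − 25·(-32))/2345 = -848/469; b = (297·(-32) − 25·(-504))/2345 = 3096/2345.

a = -1.81, b = 1.32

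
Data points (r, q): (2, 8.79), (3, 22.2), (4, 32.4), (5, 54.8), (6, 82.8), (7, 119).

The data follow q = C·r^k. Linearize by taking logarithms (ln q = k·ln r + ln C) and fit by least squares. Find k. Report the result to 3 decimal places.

k = 2.032

Let Y = ln q. Fitting Y = k·ln r + ln C by least squares:
Σln r = 8.5252, Σ(ln r)² = 13.1965, Σln q = 21.9511, Σln r·ln q = 33.3908.
Equations: 13.1965·k + 8.5252·ln C = 33.3908;  8.5252·k + 6·ln C = 21.9511.
Solving (det = 6.5005): k = 2.03187, ln C = 0.77152.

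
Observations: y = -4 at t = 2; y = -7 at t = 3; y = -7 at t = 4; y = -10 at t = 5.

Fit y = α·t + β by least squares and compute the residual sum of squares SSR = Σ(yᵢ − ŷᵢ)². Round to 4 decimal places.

SSR = 1.8000

Setting ∂/∂α … = 0 gives: 54·α + 14·β = -107;  14·α + 4·β = -28.
(Σt·t = 54, Σt = 14, Σ1 = 4, Σt·y = -107, Σy = -28.)
det = 54·4 − 14² = 20.
α = ((-107)·4 − 14·(-28))/20 = -9/5; β = (54·(-28) − 14·(-107))/20 = -7/10.
Residuals: 3/10, -9/10, 9/10, -3/10; SSR = 9/5.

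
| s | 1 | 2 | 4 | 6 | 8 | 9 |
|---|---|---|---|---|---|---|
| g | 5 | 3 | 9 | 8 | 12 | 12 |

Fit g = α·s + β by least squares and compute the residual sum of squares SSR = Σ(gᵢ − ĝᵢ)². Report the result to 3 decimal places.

Setting ∂/∂α … = 0 gives: 202·α + 30·β = 299;  30·α + 6·β = 49.
Determinant 202·6 − 30² = 312.
α = (299·6 − 30·49)/312 = 27/26; β = (202·49 − 30·299)/312 = 116/39.
Residuals: 77/78, -80/39, 73/39, -47/39, 28/39, -25/78; SSR = 839/78.

SSR = 10.756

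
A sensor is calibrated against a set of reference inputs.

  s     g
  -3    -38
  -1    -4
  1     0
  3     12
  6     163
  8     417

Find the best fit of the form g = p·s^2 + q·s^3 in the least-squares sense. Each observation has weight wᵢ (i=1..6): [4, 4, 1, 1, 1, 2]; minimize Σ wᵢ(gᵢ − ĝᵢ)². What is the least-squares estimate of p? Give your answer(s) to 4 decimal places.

Compute the Gram sums: Σwᵢ·s^2·s^2 = 9898, Σwᵢ·s^2·s^3 = 72580, Σwᵢ·s^3·s^3 = 574594.
For MᵀWg: Σwᵢ·s^2·g = 57968, Σwᵢ·s^3·g = 466660.
So MᵀWM·[p, q]ᵀ = MᵀWg: [[9898, 72580]; [72580, 574594]]·[p, q]ᵀ = [57968, 466660]ᵀ.
Determinant 9898·574594 − 72580² = 419475012.
p = (57968·574594 − 72580·466660)/419475012 = -140529452/104868753; q = (9898·466660 − 72580·57968)/419475012 = 102920810/104868753.

p = -1.3401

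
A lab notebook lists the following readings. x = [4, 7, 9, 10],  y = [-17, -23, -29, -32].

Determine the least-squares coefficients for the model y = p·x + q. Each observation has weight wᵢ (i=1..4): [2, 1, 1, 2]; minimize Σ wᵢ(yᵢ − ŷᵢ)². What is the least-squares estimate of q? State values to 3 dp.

Normal-equation sums: Σwᵢ·x·x = 362, Σwᵢ·x = 44, Σwᵢ·1 = 6.
And Σwᵢ·x·y = -1198, Σwᵢ·y = -150.
AᵀWA·[p, q]ᵀ = AᵀWy becomes [[362, 44]; [44, 6]]·[p, q]ᵀ = [-1198, -150]ᵀ.
det = 362·6 − 44² = 236.
p = ((-1198)·6 − 44·(-150))/236 = -147/59; q = (362·(-150) − 44·(-1198))/236 = -397/59.

q = -6.729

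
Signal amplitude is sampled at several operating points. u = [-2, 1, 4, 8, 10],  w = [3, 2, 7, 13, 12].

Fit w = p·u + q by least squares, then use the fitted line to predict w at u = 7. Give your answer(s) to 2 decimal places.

ŵ = 10.08

Entries of XᵀX: Σu·u = 185, Σu = 21, Σ1 = 5.
Moment sums: Σu·w = 248, Σw = 37.
So XᵀX·[p, q]ᵀ = Xᵀw: [[185, 21]; [21, 5]]·[p, q]ᵀ = [248, 37]ᵀ.
det = 185·5 − 21² = 484.
p = (248·5 − 21·37)/484 = 463/484; q = (185·37 − 21·248)/484 = 1637/484.
At u = 7: ŵ = (463/484)·(7) + (1637/484)·(1) = 2439/242.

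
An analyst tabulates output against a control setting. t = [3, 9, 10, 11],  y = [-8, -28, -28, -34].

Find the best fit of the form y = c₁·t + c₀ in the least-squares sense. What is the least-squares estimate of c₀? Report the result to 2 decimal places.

With design matrix X, XᵀX = [[311, 33]; [33, 4]] and Xᵀy = [-930, -98]ᵀ.
det = 311·4 − 33² = 155.
c₁ = ((-930)·4 − 33·(-98))/155 = -486/155; c₀ = (311·(-98) − 33·(-930))/155 = 212/155.

c₀ = 1.37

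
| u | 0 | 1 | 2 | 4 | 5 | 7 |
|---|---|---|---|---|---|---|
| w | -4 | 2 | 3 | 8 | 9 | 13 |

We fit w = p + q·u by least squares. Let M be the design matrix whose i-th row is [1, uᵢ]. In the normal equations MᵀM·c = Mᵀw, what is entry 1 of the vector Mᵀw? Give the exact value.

31

Entry 1 ↔ basis 1, so (Mᵀw)_{1} = Σᵢ wᵢ = (1)·(-4) + (1)·(2) + (1)·(3) + (1)·(8) + (1)·(9) + (1)·(13) = 31.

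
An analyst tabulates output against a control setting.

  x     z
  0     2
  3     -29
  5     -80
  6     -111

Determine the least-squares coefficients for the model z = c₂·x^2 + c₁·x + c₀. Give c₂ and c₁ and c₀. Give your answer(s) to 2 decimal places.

The normal equations are: 2002·c₂ + 368·c₁ + 70·c₀ = -6257;  368·c₂ + 70·c₁ + 14·c₀ = -1153;  70·c₂ + 14·c₁ + 4·c₀ = -218.
(Σx^2·x^2 = 2002, Σx^2·x = 368, Σx^2 = 70, Σx·x = 70, Σx = 14, Σ1 = 4, Σx^2·z = -6257, Σx·z = -1153, Σz = -218.)
Row-reducing yields c₂ = -92/33, c₁ = -74/33, c₀ = 47/22.

c₂ = -2.79, c₁ = -2.24, c₀ = 2.14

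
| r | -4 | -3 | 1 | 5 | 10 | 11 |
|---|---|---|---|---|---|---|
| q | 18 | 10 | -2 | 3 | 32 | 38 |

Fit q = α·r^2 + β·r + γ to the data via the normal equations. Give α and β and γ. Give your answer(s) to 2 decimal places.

Setting ∂/∂α … = 0 gives: 25604·α + 2366·β + 272·γ = 8249;  2366·α + 272·β + 20·γ = 649;  272·α + 20·β + 6·γ = 99.
(Σr^2·r^2 = 25604, Σr^2·r = 2366, Σr^2 = 272, Σr·r = 272, Σr = 20, Σ1 = 6, Σr^2·q = 8249, Σr·q = 649, Σq = 99.)
Row-reducing yields α = 41827/81246, β = -171049/81246, γ = 4855/27082.

α = 0.51, β = -2.11, γ = 0.18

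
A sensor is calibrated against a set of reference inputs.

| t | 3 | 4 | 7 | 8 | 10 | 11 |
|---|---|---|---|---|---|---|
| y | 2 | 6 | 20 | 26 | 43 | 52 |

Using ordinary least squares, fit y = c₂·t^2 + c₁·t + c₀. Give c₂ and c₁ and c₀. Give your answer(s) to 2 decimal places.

Compute the Gram sums: Σt^2·t^2 = 31475, Σt^2·t = 3277, Σt^2 = 359, Σt·t = 359, Σt = 43, Σ1 = 6.
Right-hand side: Σt^2·y = 13350, Σt·y = 1380, Σy = 149.
So AᵀA·[c₂, c₁, c₀]ᵀ = Aᵀy: [[31475, 3277, 359]; [3277, 359, 43]; [359, 43, 6]]·[c₂, c₁, c₀]ᵀ = [13350, 1380, 149]ᵀ.
Solving the 3×3 system (Gaussian elimination) gives c₂ = 281/611, c₁ = -54/235, c₀ = -3169/3055.

c₂ = 0.46, c₁ = -0.23, c₀ = -1.04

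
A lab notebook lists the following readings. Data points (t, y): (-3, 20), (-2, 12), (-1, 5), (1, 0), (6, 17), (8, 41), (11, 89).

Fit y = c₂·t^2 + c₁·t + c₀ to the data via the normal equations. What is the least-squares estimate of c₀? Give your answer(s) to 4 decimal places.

The normal equations are: 20132·c₂ + 2024·c₁ + 236·c₀ = 14238;  2024·c₂ + 236·c₁ + 20·c₀ = 1320;  236·c₂ + 20·c₁ + 7·c₀ = 184.
(Σt^2·t^2 = 20132, Σt^2·t = 2024, Σt^2 = 236, Σt·t = 236, Σt = 20, Σ1 = 7, Σt^2·y = 14238, Σt·y = 1320, Σy = 184.)
Solving the 3×3 system (Gaussian elimination) gives c₂ = 106453/103814, c₁ = -171151/51907, c₀ = 58922/51907.

c₀ = 1.1351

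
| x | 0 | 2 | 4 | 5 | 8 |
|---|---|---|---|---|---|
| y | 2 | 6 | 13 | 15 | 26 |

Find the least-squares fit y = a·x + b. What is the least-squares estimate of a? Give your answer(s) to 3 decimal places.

Setting ∂/∂a … = 0 gives: 109·a + 19·b = 347;  19·a + 5·b = 62.
(Σx·x = 109, Σx = 19, Σ1 = 5, Σx·y = 347, Σy = 62.)
Δ = 109·5 − 19² = 184.
a = (347·5 − 19·62)/184 = 557/184; b = (109·62 − 19·347)/184 = 165/184.

a = 3.027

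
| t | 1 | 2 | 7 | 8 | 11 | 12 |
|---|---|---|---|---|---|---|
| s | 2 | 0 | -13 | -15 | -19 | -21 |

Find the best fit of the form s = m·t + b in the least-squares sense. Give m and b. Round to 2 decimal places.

m = -2.13, b = 3.55

Entries of MᵀM: Σt·t = 383, Σt = 41, Σ1 = 6.
Right-hand side: Σt·s = -670, Σs = -66.
MᵀM·[m, b]ᵀ = Mᵀs becomes [[383, 41]; [41, 6]]·[m, b]ᵀ = [-670, -66]ᵀ.
det = 383·6 − 41² = 617.
m = ((-670)·6 − 41·(-66))/617 = -1314/617; b = (383·(-66) − 41·(-670))/617 = 2192/617.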